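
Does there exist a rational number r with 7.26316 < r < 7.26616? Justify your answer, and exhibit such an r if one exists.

Scale by 34: the interval becomes (246.94744, 247.04944), which contains the integer 247.
Dividing back, 7.26316 < 247/34 < 7.26616, and 247/34 is rational.

r = 247/34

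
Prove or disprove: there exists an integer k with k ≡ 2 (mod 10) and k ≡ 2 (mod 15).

Here gcd(10, 15) = 5, and both 2 and 2 leave remainder 2 mod 5, so the system is consistent.
In fact k = 2 itself already satisfies 2 mod 15 = 2.
Check: 2 mod 10 = 2, 2 mod 15 = 2. ✓

k = 2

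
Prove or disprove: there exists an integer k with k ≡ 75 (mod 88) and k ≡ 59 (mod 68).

gcd(88, 68) = 4. A simultaneous solution exists iff 75 ≡ 59 (mod 4); here 75 mod 4 = 3 = 59 mod 4, so it does.
The integers ≡ 75 (mod 88) are 75, 163, 251, 339, 427, 515, 603, …; their remainders mod 68 are 7, 27, 47, 67, 19, 39, 59, so k = 603 is the first that is ≡ 59 (mod 68).
Verify: 603 = 6·88 + 75 and 603 = 8·68 + 59. ✓

k = 603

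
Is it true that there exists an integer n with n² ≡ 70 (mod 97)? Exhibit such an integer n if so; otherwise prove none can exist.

n = 78 works: 78² = 6084, and 6084 − 70 = 6014 = 62·97.

n = 78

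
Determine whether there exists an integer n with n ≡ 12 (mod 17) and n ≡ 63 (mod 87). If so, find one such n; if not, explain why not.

Since 17 and 87 share no common factor, CRT says the pair of congruences has a solution (unique mod 1479).
Write n = 12 + 17t and require 12 + 17t ≡ 63 (mod 87), i.e. 17t ≡ 51 (mod 87).
To invert 17 modulo 87: 87 = 5·17 + 2, 17 = 8·2 + 1, 2 = 2·1 + 0, and unwinding, 1 = 17 − 8·2 = 17 − 8·(87 − 5·17) = −8·87 + 41·17. Thus 17⁻¹ ≡ 41 (mod 87).
Therefore t ≡ 41·51 = 2091 ≡ 3 (mod 87).
With t = 3: n = 12 + 17·3 = 63.
Indeed 63 ≡ 12 (mod 17) and 63 ≡ 63 (mod 87).

n = 63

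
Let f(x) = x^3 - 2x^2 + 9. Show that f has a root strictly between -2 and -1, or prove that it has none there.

Such a root exists.

f(-2) = -7 and f(-1) = 6, which have opposite signs.
f is continuous everywhere (it is a polynomial), in particular on [-2, -1].
By the Intermediate Value Theorem f must vanish at some point of (-2, -1).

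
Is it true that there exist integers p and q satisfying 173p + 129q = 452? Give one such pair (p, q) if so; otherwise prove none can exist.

p = 22, q = -26

173 and 129 are coprime, so 173p + 129q ranges over all of ℤ.
Euclidean algorithm: 173 = 1·129 + 44, 129 = 2·44 + 41, 44 = 1·41 + 3, 41 = 13·3 + 2, 3 = 1·2 + 1, 2 = 2·1 + 0.
Unwinding: 1 = 3 − 1·2 = 3 − (41 − 13·3) = −41 + 14·3 = −41 + 14·(44 − 1·41) = 14·44 − 15·41 = 14·44 − 15·(129 − 2·44) = −15·129 + 44·44 = −15·129 + 44·(173 − 1·129) = 44·173 − 59·129, i.e. 173·44 + 129·(-59) = 1.
Multiplying through by 452: p = 44·452 = 19888, q = (-59)·452 = -26668 is a solution.
Shifting by a multiple of (129, −173) keeps it a solution: p = 19888 − 154·129 = 22, q = -26668 + 154·173 = -26.
Indeed 173·22 + 129·(-26) = 3806 − 3354 = 452.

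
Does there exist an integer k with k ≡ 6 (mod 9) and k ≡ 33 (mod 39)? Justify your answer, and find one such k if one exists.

k = 33

The moduli are not coprime: gcd(9, 39) = 3. Compatibility requires 3 ∣ (33 − 6) = 27, which holds, so solutions exist.
The integers ≡ 6 (mod 9) are 6, 15, 24, 33, …; their remainders mod 39 are 6, 15, 24, 33, so k = 33 is the first that is ≡ 33 (mod 39).
Indeed 33 ≡ 6 (mod 9) and 33 ≡ 33 (mod 39).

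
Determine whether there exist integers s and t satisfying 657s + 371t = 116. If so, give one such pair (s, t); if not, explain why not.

657 and 371 are coprime, so 657s + 371t ranges over all of ℤ.
Run the Euclidean algorithm on 657 and 371: 657 = 1·371 + 286, 371 = 1·286 + 85, 286 = 3·85 + 31, 85 = 2·31 + 23, 31 = 1·23 + 8, 23 = 2·8 + 7, 8 = 1·7 + 1, 7 = 7·1 + 0.
Working back up the chain: 1 = 8 − 1·7 = 8 − (23 − 2·8) = −23 + 3·8 = −23 + 3·(31 − 1·23) = 3·31 − 4·23 = 3·31 − 4·(85 − 2·31) = −4·85 + 11·31 = −4·85 + 11·(286 − 3·85) = 11·286 − 37·85 = 11·286 − 37·(371 − 1·286) = −37·371 + 48·286 = −37·371 + 48·(657 − 1·371) = 48·657 − 85·371. So 657·48 + 371·(-85) = 1.
Multiplying through by 116: s = 48·116 = 5568, t = (-85)·116 = -9860 is a solution.
The general solution is s = 5568 + 371k, t = -9860 − 657k; taking k = -15 gives the smaller pair s = 3, t = -5.
Check: 657·3 + 371·(-5) = 1971 − 1855 = 116. ✓

s = 3, t = -5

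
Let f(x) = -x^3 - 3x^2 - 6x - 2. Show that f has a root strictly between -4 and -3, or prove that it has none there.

Evaluate at the endpoints: f(-4) = 38, f(-3) = 16 — same sign (positive).
The derivative f'(x) = -3x^2 - 6x - 6 is a quadratic with discriminant (-6)² − 4·(-3)·(-6) = -36 < 0; it never vanishes, so it is always negative (sign of the leading coefficient).
Hence f is strictly decreasing on ℝ, and in particular on [-4, -3]. A strictly monotone function with same-sign endpoint values stays positive on the whole interval, so f has no zero in (-4, -3).

No.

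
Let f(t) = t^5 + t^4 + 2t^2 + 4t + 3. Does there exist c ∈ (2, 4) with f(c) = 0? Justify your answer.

The endpoint values f(2) = 67 and f(4) = 1331 are both positive. Claim: f(t) > 0 for every t in (2, 4).
Shift to the endpoint 2: with t = 2 + u (0 < u < 2), one computes f(2 + u) = u^5 + 11u^4 + 48u^3 + 106u^2 + 124u + 67.
The nonzero coefficients here are all positive, so for u > 0 every term is positive (or zero), and the constant term 67 is strictly positive.
So f is strictly positive on (2, 4); no root exists in the interval.

No such root exists.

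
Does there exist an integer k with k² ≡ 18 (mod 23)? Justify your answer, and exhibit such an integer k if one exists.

k = 8

k = 8 works: 8² = 64, and 64 − 18 = 46 = 2·23.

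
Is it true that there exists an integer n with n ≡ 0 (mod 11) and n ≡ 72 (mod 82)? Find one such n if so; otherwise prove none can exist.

n = 154

gcd(11, 82) = 1, so the Chinese Remainder Theorem guarantees exactly one residue class mod 902 satisfying both.
Write n = 0 + 11t and require 0 + 11t ≡ 72 (mod 82), i.e. 11t ≡ 72 (mod 82).
Since 11·15 = 165 = 2·82 + 1, the inverse of 11 mod 82 is 15.
Therefore t ≡ 15·72 = 1080 ≡ 14 (mod 82).
With t = 14: n = 0 + 11·14 = 154.
Indeed 154 ≡ 0 (mod 11) and 154 ≡ 72 (mod 82).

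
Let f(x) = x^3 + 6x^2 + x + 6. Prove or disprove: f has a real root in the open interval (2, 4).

f(2) = 40 and f(4) = 170, both positive, so a sign-change argument is unavailable; we show f keeps this sign on the whole interval.
Substitute x = 2 + u, where 0 < u < 2 on the interval. Expanding, f(2 + u) = u^3 + 12u^2 + 37u + 40.
All 4 nonzero coefficients of this polynomial in u are positive; hence for u > 0 the value is a sum of positive terms (the constant 40 among them).
So f is strictly positive on (2, 4); no root exists in the interval.

No.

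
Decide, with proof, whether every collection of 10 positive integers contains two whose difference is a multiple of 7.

There are exactly 7 possible remainders on division by 7.
Since 10 > 7, two of the 10 integers must share a residue class by the pigeonhole principle; call them a and b.
Equal remainders mean a − b ≡ 0 (mod 7), so 7 divides their difference.

True.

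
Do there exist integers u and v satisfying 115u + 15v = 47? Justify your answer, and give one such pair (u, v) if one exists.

There are no such integers.

Both 115 and 15 are divisible by gcd(115, 15) = 5, hence so is any combination 115u + 15v.
However 47 leaves remainder 2 on division by 5.
So the equation is unsolvable over ℤ.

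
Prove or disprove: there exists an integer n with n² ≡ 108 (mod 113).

No such integer exists.

113 is prime, so by Euler's criterion 108 is a square mod 113 iff 108^((113−1)/2) = 108^56 ≡ 1 (mod 113).
Repeated squaring mod 113: 108^2 = 11664 ≡ 25; 108^4 ≡ 25² = 625 ≡ 60; 108^8 ≡ 60² = 3600 ≡ 97; 108^16 ≡ 97² = 9409 ≡ 30; 108^32 ≡ 30² = 900 ≡ 109.
Since 56 = 32 + 16 + 8, 108^56 ≡ 109 · 30 · 97; multiplying out mod 113: 109·30 = 3270 ≡ 106, then 106·97 = 10282 ≡ 112. Thus 108^56 ≡ 112 ≡ −1 (mod 113).
The value −1 means 108 is a non-residue modulo 113, so n² ≡ 108 (mod 113) is impossible.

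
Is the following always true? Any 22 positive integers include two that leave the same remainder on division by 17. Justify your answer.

There are exactly 17 possible remainders on division by 17.
Since 22 > 17, two of the 22 integers must share a residue class by the pigeonhole principle; call them a and b.
That is, a and b leave the same remainder on division by 17, as claimed.

Yes.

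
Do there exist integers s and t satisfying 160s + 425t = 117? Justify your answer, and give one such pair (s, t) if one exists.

There are no such integers.

gcd(160, 425) = 5, so every integer of the form 160s + 425t is a multiple of 5.
However 117 leaves remainder 2 on division by 5.
Hence no integers s, t satisfy the equation.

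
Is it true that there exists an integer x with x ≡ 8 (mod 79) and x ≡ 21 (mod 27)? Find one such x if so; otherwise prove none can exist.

Since 79 and 27 share no common factor, CRT says the pair of congruences has a solution (unique mod 2133).
Any solution of the first congruence is x = 8 + 79t; substituting into the second, 79t ≡ 21 − 8 ≡ 13 (mod 27).
79 ≡ 25 (mod 27), so this reads 25t ≡ 13 (mod 27). To invert 25 modulo 27: 27 = 1·25 + 2, 25 = 12·2 + 1, 2 = 2·1 + 0, and unwinding, 1 = 25 − 12·2 = 25 − 12·(27 − 1·25) = −12·27 + 13·25. Thus 25⁻¹ ≡ 13 (mod 27).
Therefore t ≡ 13·13 = 169 ≡ 7 (mod 27).
Taking t = 7 gives x = 8 + 79·7 = 561.
Check: 561 mod 79 = 8, 561 mod 27 = 21. ✓

x = 561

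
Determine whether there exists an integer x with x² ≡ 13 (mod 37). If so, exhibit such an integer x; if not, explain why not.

There is no such integer.

37 is prime, so by Euler's criterion 13 is a square mod 37 iff 13^((37−1)/2) = 13^18 ≡ 1 (mod 37).
Squaring successively (mod 37): 13^2 = 169 ≡ 21; 13^4 ≡ 21² = 441 ≡ 34; 13^8 ≡ 34² = 1156 ≡ 9; 13^16 ≡ 9² = 81 ≡ 7.
Since 18 = 16 + 2, 13^18 ≡ 7 · 21; multiplying out mod 37: 7·21 = 147 ≡ 36. Thus 13^18 ≡ 36 ≡ −1 (mod 37).
By Euler's criterion 13 is a quadratic non-residue mod 37: no x satisfies x² ≡ 13 (mod 37).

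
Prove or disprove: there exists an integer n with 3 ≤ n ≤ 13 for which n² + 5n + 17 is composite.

At n = 12: 12² + 5·12 + 17 = 221 = 13·17, which is composite.

n = 12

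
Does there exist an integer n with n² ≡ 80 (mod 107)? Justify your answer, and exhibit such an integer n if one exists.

107 is prime, so by Euler's criterion 80 is a square mod 107 iff 80^((107−1)/2) = 80^53 ≡ 1 (mod 107).
Squaring successively (mod 107): 80^2 = 6400 ≡ 87; 80^4 ≡ 87² = 7569 ≡ 79; 80^8 ≡ 79² = 6241 ≡ 35; 80^16 ≡ 35² = 1225 ≡ 48; 80^32 ≡ 48² = 2304 ≡ 57.
Since 53 = 32 + 16 + 4 + 1, 80^53 ≡ 57 · 48 · 79 · 80; multiplying out mod 107: 57·48 = 2736 ≡ 61, then 61·79 = 4819 ≡ 4, then 4·80 = 320 ≡ 106. Thus 80^53 ≡ 106 ≡ −1 (mod 107).
The value −1 means 80 is a non-residue modulo 107, so n² ≡ 80 (mod 107) is impossible.

No, no such integer exists.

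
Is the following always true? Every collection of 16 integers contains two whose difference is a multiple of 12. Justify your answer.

Partition the integers by their residue mod 12; there are 12 classes.
Placing 16 integers into 12 classes, some class receives at least two — say a and b.
Equal remainders mean a − b ≡ 0 (mod 12), so 12 divides their difference.

True.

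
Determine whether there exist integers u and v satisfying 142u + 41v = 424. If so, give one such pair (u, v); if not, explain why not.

Since gcd(142, 41) = 1, every integer is an integer combination of 142 and 41.
Dividing repeatedly: 142 = 3·41 + 19, 41 = 2·19 + 3, 19 = 6·3 + 1, 3 = 3·1 + 0.
Working back up the chain: 1 = 19 − 6·3 = 19 − 6·(41 − 2·19) = −6·41 + 13·19 = −6·41 + 13·(142 − 3·41) = 13·142 − 45·41. So 142·13 + 41·(-45) = 1.
Scaling by 424 gives the particular solution (u, v) = (5512, -19080).
Shifting by a multiple of (41, −142) keeps it a solution: u = 5512 − 134·41 = 18, v = -19080 + 134·142 = -52.
Check: 142·18 + 41·(-52) = 2556 − 2132 = 424. ✓

u = 18, v = -52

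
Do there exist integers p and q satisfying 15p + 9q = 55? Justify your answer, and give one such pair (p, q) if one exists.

gcd(15, 9) = 3, so every integer of the form 15p + 9q is a multiple of 3.
But 55 is not a multiple of 3 (it leaves remainder 1).
Hence no integers p, q satisfy the equation.

No such integers exist.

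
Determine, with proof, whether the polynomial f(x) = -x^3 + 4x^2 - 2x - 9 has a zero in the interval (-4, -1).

f(-4) = 127 and f(-1) = -2, which have opposite signs.
As a polynomial, f is continuous on every closed interval.
By the Intermediate Value Theorem, f takes the value 0 somewhere in the open interval.

Such a root exists.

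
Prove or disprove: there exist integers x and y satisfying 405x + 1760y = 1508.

There are no such integers.

Any value of 405x + 1760y is a multiple of gcd(405, 1760) = 5.
But 1508 = 5·301 + 3, so 5 ∤ 1508.
Therefore 405x + 1760y = 1508 has no solution in integers.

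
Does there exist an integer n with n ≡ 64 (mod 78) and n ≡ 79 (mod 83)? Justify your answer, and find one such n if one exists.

gcd(78, 83) = 1, so the Chinese Remainder Theorem guarantees exactly one residue class mod 6474 satisfying both.
Write n = 64 + 78t and require 64 + 78t ≡ 79 (mod 83), i.e. 78t ≡ 15 (mod 83).
Invert 78 mod 83 by the Euclidean algorithm: 83 = 1·78 + 5, 78 = 15·5 + 3, 5 = 1·3 + 2, 3 = 1·2 + 1, 2 = 2·1 + 0; back-substituting, 1 = 3 − 1·2 = 3 − (5 − 1·3) = −5 + 2·3 = −5 + 2·(78 − 15·5) = 2·78 − 31·5 = 2·78 − 31·(83 − 1·78) = −31·83 + 33·78. Hence 78·33 ≡ 1, so 78⁻¹ ≡ 33 (mod 83).
Therefore t ≡ 33·15 = 495 ≡ 80 (mod 83).
Taking t = 80 gives n = 64 + 78·80 = 6304.
Indeed 6304 ≡ 64 (mod 78) and 6304 ≡ 79 (mod 83).

n = 6304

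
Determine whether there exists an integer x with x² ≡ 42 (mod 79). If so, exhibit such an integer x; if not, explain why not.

x = 68

Take x = 68. Then 68² = 4624 = 58·79 + 42, so 68² ≡ 42 (mod 79).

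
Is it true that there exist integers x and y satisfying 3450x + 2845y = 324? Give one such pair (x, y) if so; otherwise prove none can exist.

Both 3450 and 2845 are divisible by gcd(3450, 2845) = 5, hence so is any combination 3450x + 2845y.
However 324 leaves remainder 4 on division by 5.
Therefore 3450x + 2845y = 324 has no solution in integers.

There are no such integers.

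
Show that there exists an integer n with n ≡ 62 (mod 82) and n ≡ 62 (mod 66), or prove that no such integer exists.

Here gcd(82, 66) = 2, and both 62 and 62 leave remainder 0 mod 2, so the system is consistent.
The smallest candidate n = 62 works directly: 62 ≡ 62 (mod 66).
Indeed 62 ≡ 62 (mod 82) and 62 ≡ 62 (mod 66).

n = 62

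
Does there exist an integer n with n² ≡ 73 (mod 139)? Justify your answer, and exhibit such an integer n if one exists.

No such integer exists.

Apply Euler's criterion with the prime 139: 73 is a quadratic residue iff 73^69 ≡ 1 (mod 139), and a non-residue iff it is ≡ −1.
Squaring successively (mod 139): 73^2 = 5329 ≡ 47; 73^4 ≡ 47² = 2209 ≡ 124; 73^8 ≡ 124² = 15376 ≡ 86; 73^16 ≡ 86² = 7396 ≡ 29; 73^32 ≡ 29² = 841 ≡ 7; 73^64 ≡ 7² = 49 ≡ 49.
Since 69 = 64 + 4 + 1, 73^69 ≡ 49 · 124 · 73; multiplying out mod 139: 49·124 = 6076 ≡ 99, then 99·73 = 7227 ≡ 138. Thus 73^69 ≡ 138 ≡ −1 (mod 139).
By Euler's criterion 73 is a quadratic non-residue mod 139: no n satisfies n² ≡ 73 (mod 139).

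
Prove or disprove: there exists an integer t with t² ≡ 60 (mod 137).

Take t = 103. Then 103² = 10609 = 77·137 + 60, so 103² ≡ 60 (mod 137).

t = 103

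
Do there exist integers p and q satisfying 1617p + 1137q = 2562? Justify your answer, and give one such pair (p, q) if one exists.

Every value of 1617p + 1137q is a multiple of gcd(1617, 1137) = 3; since 3 ∣ 2562, solutions exist.
Dividing through by 3 reduces the equation to 539p + 379q = 854.
Euclidean algorithm: 539 = 1·379 + 160, 379 = 2·160 + 59, 160 = 2·59 + 42, 59 = 1·42 + 17, 42 = 2·17 + 8, 17 = 2·8 + 1, 8 = 8·1 + 0.
Back-substituting, 1 = 17 − 2·8 = 17 − 2·(42 − 2·17) = −2·42 + 5·17 = −2·42 + 5·(59 − 1·42) = 5·59 − 7·42 = 5·59 − 7·(160 − 2·59) = −7·160 + 19·59 = −7·160 + 19·(379 − 2·160) = 19·379 − 45·160 = 19·379 − 45·(539 − 1·379) = −45·539 + 64·379; that is, 539·(-45) + 379·64 = 1.
Scaling by 854 gives the particular solution (p, q) = (-38430, 54656).
Shifting by a multiple of (379, −539) keeps it a solution: p = -38430 + 102·379 = 228, q = 54656 − 102·539 = -322.
Indeed 1617·228 + 1137·(-322) = 368676 − 366114 = 2562.

p = 228, q = -322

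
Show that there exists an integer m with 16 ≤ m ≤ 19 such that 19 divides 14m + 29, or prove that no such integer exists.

No such integer m in that range exists.

At m = 16, 14·16 + 29 = 253 ≡ 6 (mod 19), and each step in m adds 14, giving residues 6, 1, 15, 10 for m = 16, 17, 18, 19.
None is 0, so 19 never divides 14m + 29 on this range.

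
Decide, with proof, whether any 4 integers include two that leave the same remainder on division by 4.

No; for instance {5, 6, 7, 8} is a counterexample.

Try 4 consecutive integers, 5, 6, 7, 8. Their remainders mod 4 are 1, 2, 3, 0 — pairwise different, as any 4 ≤ 4 consecutive integers have distinct residues.
So no two of them leave the same remainder on division by 4; the claim fails for this set.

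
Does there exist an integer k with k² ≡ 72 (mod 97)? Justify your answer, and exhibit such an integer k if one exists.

k = 84 works: 84² = 7056, and 7056 − 72 = 6984 = 72·97.

k = 84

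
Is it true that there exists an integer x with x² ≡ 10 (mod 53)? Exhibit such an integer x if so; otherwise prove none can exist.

x = 13 works: 13² = 169, and 169 − 10 = 159 = 3·53.

x = 13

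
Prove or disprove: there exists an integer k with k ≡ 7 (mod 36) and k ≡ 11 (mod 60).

There is no such integer.

gcd(36, 60) = 12. If k ≡ 7 (mod 36) and k ≡ 11 (mod 60), then k ≡ 7 (mod 12) and k ≡ 11 (mod 12).
These are incompatible: 7 − 11 = -4 is not divisible by 12.
So no integer satisfies both congruences.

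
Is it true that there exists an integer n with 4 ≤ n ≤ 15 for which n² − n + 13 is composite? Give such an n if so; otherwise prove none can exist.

n = 4

At n = 4: 4² − 4 + 13 = 25 = 5·5, which is composite.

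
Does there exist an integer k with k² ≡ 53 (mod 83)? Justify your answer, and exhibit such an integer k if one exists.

No such integer exists.

83 is prime, so by Euler's criterion 53 is a square mod 83 iff 53^((83−1)/2) = 53^41 ≡ 1 (mod 83).
Repeated squaring mod 83: 53^2 = 2809 ≡ 70; 53^4 ≡ 70² = 4900 ≡ 3; 53^8 ≡ 3² = 9 ≡ 9; 53^16 ≡ 9² = 81 ≡ 81; 53^32 ≡ 81² = 6561 ≡ 4.
Since 41 = 32 + 8 + 1, 53^41 ≡ 4 · 9 · 53; multiplying out mod 83: 4·9 = 36 ≡ 36, then 36·53 = 1908 ≡ 82. Thus 53^41 ≡ 82 ≡ −1 (mod 83).
By Euler's criterion 53 is a quadratic non-residue mod 83: no k satisfies k² ≡ 53 (mod 83).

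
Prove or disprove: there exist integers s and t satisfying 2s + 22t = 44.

s = 0, t = 2

Every value of 2s + 22t is a multiple of gcd(2, 22) = 2; since 2 ∣ 44, solutions exist.
Dividing through by 2 reduces the equation to 1s + 11t = 22.
The coefficient of s is 1, so setting t = 0 and s = 22 already solves it.
Shifting by a multiple of (11, −1) keeps it a solution: s = 22 − 2·11 = 0, t = 0 + 2·1 = 2.
Check: 2·0 + 22·2 = 0 + 44 = 44. ✓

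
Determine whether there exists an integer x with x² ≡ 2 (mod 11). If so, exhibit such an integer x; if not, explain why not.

Computing x² mod 11 for x = 0, 1, …, 5 (enough, by the symmetry x ↦ 11 − x) gives 0, 1, 4, 9, 5, 3.
So the quadratic residues mod 11 are {0, 1, 3, 4, 5, 9}, and 2 is not among them.
Hence no integer x has x² ≡ 2 (mod 11).

No such integer exists.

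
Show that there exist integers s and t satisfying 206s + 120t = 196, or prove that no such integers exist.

Since gcd(206, 120) = 2 and 196 = 2·98, Bézout's identity guarantees a solution.
Dividing through by 2 reduces the equation to 103s + 60t = 98.
Euclidean algorithm: 103 = 1·60 + 43, 60 = 1·43 + 17, 43 = 2·17 + 9, 17 = 1·9 + 8, 9 = 1·8 + 1, 8 = 8·1 + 0.
Back-substituting, 1 = 9 − 1·8 = 9 − (17 − 1·9) = −17 + 2·9 = −17 + 2·(43 − 2·17) = 2·43 − 5·17 = 2·43 − 5·(60 − 1·43) = −5·60 + 7·43 = −5·60 + 7·(103 − 1·60) = 7·103 − 12·60; that is, 103·7 + 60·(-12) = 1.
Scaling by 98 gives the particular solution (s, t) = (686, -1176).
Shifting by a multiple of (60, −103) keeps it a solution: s = 686 − 11·60 = 26, t = -1176 + 11·103 = -43.
Check: 206·26 + 120·(-43) = 5356 − 5160 = 196. ✓

s = 26, t = -43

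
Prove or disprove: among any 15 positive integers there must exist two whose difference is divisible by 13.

Yes, this is always true.

Each integer lies in one of the 13 residue classes modulo 13.
Since 15 > 13, two of the 15 integers must share a residue class by the pigeonhole principle; call them a and b.
Then a ≡ b (mod 13), i.e. 13 ∣ (a − b).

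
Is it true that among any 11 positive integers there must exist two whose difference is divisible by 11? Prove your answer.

Try 11 consecutive integers, 27, 28, …, 37. Their remainders mod 11 are 5, 6, 7, 8, 9, 10, 0, 1, 2, 3, 4 — pairwise different, as any 11 ≤ 11 consecutive integers have distinct residues.
Any two of them differ by at most 10 < 11 and by at least 1, so no difference is a multiple of 11.

No, the set {27, 28, 29, 30, 31, 32, 33, 34, 35, 36, 37} is a counterexample.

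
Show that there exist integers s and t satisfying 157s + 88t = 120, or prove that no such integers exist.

s = 40, t = -70

Since gcd(157, 88) = 1, every integer is an integer combination of 157 and 88.
Run the Euclidean algorithm on 157 and 88: 157 = 1·88 + 69, 88 = 1·69 + 19, 69 = 3·19 + 12, 19 = 1·12 + 7, 12 = 1·7 + 5, 7 = 1·5 + 2, 5 = 2·2 + 1, 2 = 2·1 + 0.
Unwinding: 1 = 5 − 2·2 = 5 − 2·(7 − 1·5) = −2·7 + 3·5 = −2·7 + 3·(12 − 1·7) = 3·12 − 5·7 = 3·12 − 5·(19 − 1·12) = −5·19 + 8·12 = −5·19 + 8·(69 − 3·19) = 8·69 − 29·19 = 8·69 − 29·(88 − 1·69) = −29·88 + 37·69 = −29·88 + 37·(157 − 1·88) = 37·157 − 66·88, i.e. 157·37 + 88·(-66) = 1.
Multiplying through by 120: s = 37·120 = 4440, t = (-66)·120 = -7920 is a solution.
Shifting by a multiple of (88, −157) keeps it a solution: s = 4440 − 50·88 = 40, t = -7920 + 50·157 = -70.
Check: 157·40 + 88·(-70) = 6280 − 6160 = 120. ✓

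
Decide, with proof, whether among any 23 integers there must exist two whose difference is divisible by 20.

Yes, this is always true.

Each integer lies in one of the 20 residue classes modulo 20.
Since 23 > 20, two of the 23 integers must share a residue class by the pigeonhole principle; call them a and b.
Then a ≡ b (mod 20), i.e. 20 ∣ (a − b).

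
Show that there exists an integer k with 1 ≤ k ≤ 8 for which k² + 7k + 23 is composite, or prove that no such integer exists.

k = 8

At k = 8: 8² + 7·8 + 23 = 143 = 11·13, which is composite.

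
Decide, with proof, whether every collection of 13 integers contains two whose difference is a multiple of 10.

There are exactly 10 possible remainders on division by 10.
With 13 integers and only 10 classes, the pigeonhole principle forces two of them, say a and b, into the same class.
Then a ≡ b (mod 10), i.e. 10 ∣ (a − b).

Yes.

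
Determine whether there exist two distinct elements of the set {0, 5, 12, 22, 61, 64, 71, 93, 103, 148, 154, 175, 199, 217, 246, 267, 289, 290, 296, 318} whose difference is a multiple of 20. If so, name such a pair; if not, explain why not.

Residues mod 20: 0↦0, 5↦5, 12↦12, 22↦2, 61↦1, 64↦4, 71↦11, 93↦13, 103↦3, 148↦8, 154↦14, 175↦15, 199↦19, 217↦17, 246↦6, 267↦7, 289↦9, 290↦10, 296↦16, 318↦18.
These 20 residues are pairwise different, hence no difference of two elements is divisible by 20.

No, no such pair exists.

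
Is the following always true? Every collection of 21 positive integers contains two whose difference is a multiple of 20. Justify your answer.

There are exactly 20 possible remainders on division by 20.
With 21 integers and only 20 classes, the pigeonhole principle forces two of them, say a and b, into the same class.
Their difference a − b is then a multiple of 20.

Yes.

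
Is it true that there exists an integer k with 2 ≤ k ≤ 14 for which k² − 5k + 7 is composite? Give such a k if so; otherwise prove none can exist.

At k = 12: 12² − 5·12 + 7 = 91 = 7·13, which is composite.

k = 12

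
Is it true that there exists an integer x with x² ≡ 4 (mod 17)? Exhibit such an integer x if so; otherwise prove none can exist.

x = 15 works: 15² = 225, and 225 − 4 = 221 = 13·17.

x = 15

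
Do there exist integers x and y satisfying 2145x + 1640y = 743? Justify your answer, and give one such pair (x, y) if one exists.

No such integers exist.

gcd(2145, 1640) = 5, so every integer of the form 2145x + 1640y is a multiple of 5.
But 743 is not a multiple of 5 (it leaves remainder 3).
So the equation is unsolvable over ℤ.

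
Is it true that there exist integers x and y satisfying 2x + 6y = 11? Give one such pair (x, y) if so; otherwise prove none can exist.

gcd(2, 6) = 2, so every integer of the form 2x + 6y is a multiple of 2.
But 11 = 2·5 + 1, so 2 ∤ 11.
Hence no integers x, y satisfy the equation.

No, no such integers exist.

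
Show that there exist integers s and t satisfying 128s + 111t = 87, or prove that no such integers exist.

s = 90, t = -103

128 and 111 are coprime, so 128s + 111t ranges over all of ℤ.
Run the Euclidean algorithm on 128 and 111: 128 = 1·111 + 17, 111 = 6·17 + 9, 17 = 1·9 + 8, 9 = 1·8 + 1, 8 = 8·1 + 0.
Working back up the chain: 1 = 9 − 1·8 = 9 − (17 − 1·9) = −17 + 2·9 = −17 + 2·(111 − 6·17) = 2·111 − 13·17 = 2·111 − 13·(128 − 1·111) = −13·128 + 15·111. So 128·(-13) + 111·15 = 1.
Scaling by 87 gives the particular solution (s, t) = (-1131, 1305).
Adding 11·111 to s and subtracting 11·128 from t gives the tidier solution (90, -103).
Indeed 128·90 + 111·(-103) = 11520 − 11433 = 87.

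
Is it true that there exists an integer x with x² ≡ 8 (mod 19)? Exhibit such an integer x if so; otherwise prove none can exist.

Squares mod 19 repeat after x = 9 (as (−x)² = x²); for x = 0..9 they are 0, 1, 4, 9, 16, 6, 17, 11, 7, 5.
The set of squares mod 19 is therefore {0, 1, 4, 5, 6, 7, 9, 11, 16, 17}, which does not contain 8.
Therefore x² ≡ 8 (mod 19) has no solution.

There is no such integer.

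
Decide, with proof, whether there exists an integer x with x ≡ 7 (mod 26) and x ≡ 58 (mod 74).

Reduce both congruences modulo 2, which divides 26 and 74: they say x ≡ 7 (mod 2) and x ≡ 58 (mod 2).
However 7 ≡ 1 and 58 ≡ 0 (mod 2), and 1 ≠ 0.
Therefore no such x exists.

No, no such integer exists.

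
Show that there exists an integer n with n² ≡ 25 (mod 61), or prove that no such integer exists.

n = 5

Take n = 5. Then 5² = 25, and since 0 ≤ 25 < 61 this is already reduced: 5² ≡ 25 (mod 61).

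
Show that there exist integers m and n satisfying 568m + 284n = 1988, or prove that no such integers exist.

Since gcd(568, 284) = 284 and 1988 = 284·7, Bézout's identity guarantees a solution.
Dividing through by 284 reduces the equation to 2m + 1n = 7.
The coefficient of n is 1, so setting m = 0 and n = 7 already solves it.
Indeed 568·0 + 284·7 = 0 + 1988 = 1988.

m = 0, n = 7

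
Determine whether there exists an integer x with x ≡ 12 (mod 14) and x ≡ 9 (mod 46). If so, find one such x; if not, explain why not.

There is no such integer.

Reduce both congruences modulo 2, which divides 14 and 46: they say x ≡ 12 (mod 2) and x ≡ 9 (mod 2).
But 12 mod 2 = 0 while 9 mod 2 = 1, a contradiction.
Therefore no such x exists.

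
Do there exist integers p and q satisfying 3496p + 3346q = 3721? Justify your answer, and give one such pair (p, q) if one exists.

There are no such integers.

Both 3496 and 3346 are divisible by gcd(3496, 3346) = 2, hence so is any combination 3496p + 3346q.
But 3721 is not a multiple of 2 (it leaves remainder 1).
Hence no integers p, q satisfy the equation.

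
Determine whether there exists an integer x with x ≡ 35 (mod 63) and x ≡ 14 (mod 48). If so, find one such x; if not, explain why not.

The moduli are not coprime: gcd(63, 48) = 3. Compatibility requires 3 ∣ (14 − 35) = -21, which holds, so solutions exist.
Step through x = 35, 35 + 63, 35 + 2·63, …: the values 35, 98, 161, 224, 287, 350 reduce mod 48 to 35, 2, 17, 32, 47, 14. The value 350 hits 14.
Check: 350 mod 63 = 35, 350 mod 48 = 14. ✓

x = 350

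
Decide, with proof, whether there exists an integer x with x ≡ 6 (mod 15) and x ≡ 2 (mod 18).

gcd(15, 18) = 3. If x ≡ 6 (mod 15) and x ≡ 2 (mod 18), then x ≡ 6 (mod 3) and x ≡ 2 (mod 3).
However 6 ≡ 0 and 2 ≡ 2 (mod 3), and 0 ≠ 2.
So no integer satisfies both congruences.

No such integer exists.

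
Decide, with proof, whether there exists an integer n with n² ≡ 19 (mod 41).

Apply Euler's criterion with the prime 41: 19 is a quadratic residue iff 19^20 ≡ 1 (mod 41), and a non-residue iff it is ≡ −1.
Squaring successively (mod 41): 19^2 = 361 ≡ 33; 19^4 ≡ 33² = 1089 ≡ 23; 19^8 ≡ 23² = 529 ≡ 37; 19^16 ≡ 37² = 1369 ≡ 16.
Since 20 = 16 + 4, 19^20 ≡ 16 · 23; multiplying out mod 41: 16·23 = 368 ≡ 40. Thus 19^20 ≡ 40 ≡ −1 (mod 41).
The value −1 means 19 is a non-residue modulo 41, so n² ≡ 19 (mod 41) is impossible.

No, no such integer exists.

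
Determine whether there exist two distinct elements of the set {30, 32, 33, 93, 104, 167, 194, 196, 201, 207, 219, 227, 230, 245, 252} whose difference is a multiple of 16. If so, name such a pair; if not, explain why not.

There is no such pair.

Two integers differ by a multiple of 16 exactly when they have the same residue mod 16. The residues are 30↦14, 32↦0, 33↦1, 93↦13, 104↦8, 167↦7, 194↦2, 196↦4, 201↦9, 207↦15, 219↦11, 227↦3, 230↦6, 245↦5, 252↦12.
No residue repeats among the 15 elements, so no pair has difference ≡ 0 (mod 16).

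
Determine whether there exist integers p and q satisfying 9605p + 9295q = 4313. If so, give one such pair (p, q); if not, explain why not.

gcd(9605, 9295) = 5, so every integer of the form 9605p + 9295q is a multiple of 5.
However 4313 leaves remainder 3 on division by 5.
Hence no integers p, q satisfy the equation.

No such integers exist.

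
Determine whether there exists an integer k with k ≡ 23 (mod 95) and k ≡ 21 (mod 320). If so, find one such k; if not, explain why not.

Both moduli are multiples of 5 = gcd(95, 320), so any solution would satisfy k ≡ 23 and k ≡ 21 modulo 5 simultaneously.
However 23 ≡ 3 and 21 ≡ 1 (mod 5), and 3 ≠ 1.
Hence the system has no solution.

There is no such integer.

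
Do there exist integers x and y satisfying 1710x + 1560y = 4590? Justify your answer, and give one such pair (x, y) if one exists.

Since gcd(1710, 1560) = 30 and 4590 = 30·153, Bézout's identity guarantees a solution.
Dividing through by 30 reduces the equation to 57x + 52y = 153.
Euclidean algorithm: 57 = 1·52 + 5, 52 = 10·5 + 2, 5 = 2·2 + 1, 2 = 2·1 + 0.
Back-substituting, 1 = 5 − 2·2 = 5 − 2·(52 − 10·5) = −2·52 + 21·5 = −2·52 + 21·(57 − 1·52) = 21·57 − 23·52; that is, 57·21 + 52·(-23) = 1.
Times 153: 57·3213 + 52·(-3519) = 153, so (3213, -3519) solves it.
Subtracting 61·52 from x and adding 61·57 to y gives the tidier solution (41, -42).
Indeed 1710·41 + 1560·(-42) = 70110 − 65520 = 4590.

x = 41, y = -42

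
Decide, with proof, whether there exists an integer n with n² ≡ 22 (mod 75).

No such integer exists.

Reduce modulo 5, which divides 75: we would need n² ≡ 2 (mod 5).
Squares mod 5 repeat after n = 2 (as (−n)² = n²); for n = 0..2 they are 0, 1, 4.
So the quadratic residues mod 5 are {0, 1, 4}, and 2 is not among them.
Hence no integer n has n² ≡ 22 (mod 75).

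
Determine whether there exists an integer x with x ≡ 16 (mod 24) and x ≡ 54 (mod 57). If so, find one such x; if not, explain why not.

No, no such integer exists.

Both moduli are multiples of 3 = gcd(24, 57), so any solution would satisfy x ≡ 16 and x ≡ 54 modulo 3 simultaneously.
But 16 mod 3 = 1 while 54 mod 3 = 0, a contradiction.
So no integer satisfies both congruences.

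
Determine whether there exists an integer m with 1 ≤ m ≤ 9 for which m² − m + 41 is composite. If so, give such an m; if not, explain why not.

The values for m = 1, 2, …, 9 are 41, 43, 47, 53, 61, 71, 83, 97, 113, and each of these is prime.
So no value in the range makes the expression composite.

There is no such integer m in that range.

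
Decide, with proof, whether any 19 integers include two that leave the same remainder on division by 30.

No; for instance {77, 78, 79, 80, 81, 82, 83, 84, 85, 86, 87, 88, 89, 90, 91, 92, 93, 94, 95} is a counterexample.

Consider the 19 integers 77, 78, …, 95. They lie in distinct residue classes modulo 30, since 19 ≤ 30.
So no two of them leave the same remainder on division by 30; the claim fails for this set.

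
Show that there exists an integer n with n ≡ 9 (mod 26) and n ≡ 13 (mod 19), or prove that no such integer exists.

n = 165

Since 26 and 19 share no common factor, CRT says the pair of congruences has a solution (unique mod 494).
Write n = 9 + 26t and require 9 + 26t ≡ 13 (mod 19), i.e. 26t ≡ 4 (mod 19).
26 ≡ 7 (mod 19), so this reads 7t ≡ 4 (mod 19). Invert 7 mod 19 by the Euclidean algorithm: 19 = 2·7 + 5, 7 = 1·5 + 2, 5 = 2·2 + 1, 2 = 2·1 + 0; back-substituting, 1 = 5 − 2·2 = 5 − 2·(7 − 1·5) = −2·7 + 3·5 = −2·7 + 3·(19 − 2·7) = 3·19 − 8·7. Hence 7·(-8) ≡ 1, so 7⁻¹ ≡ -8 ≡ 11 (mod 19).
Therefore t ≡ 11·4 = 44 ≡ 6 (mod 19).
With t = 6: n = 9 + 26·6 = 165.
Indeed 165 ≡ 9 (mod 26) and 165 ≡ 13 (mod 19).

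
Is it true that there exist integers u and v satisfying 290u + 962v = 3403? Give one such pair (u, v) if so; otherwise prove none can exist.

Both 290 and 962 are divisible by gcd(290, 962) = 2, hence so is any combination 290u + 962v.
But 3403 is not a multiple of 2 (it leaves remainder 1).
So the equation is unsolvable over ℤ.

No such integers exist.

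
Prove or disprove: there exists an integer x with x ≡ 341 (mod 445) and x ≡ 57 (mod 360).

There is no such integer.

gcd(445, 360) = 5. If x ≡ 341 (mod 445) and x ≡ 57 (mod 360), then x ≡ 341 (mod 5) and x ≡ 57 (mod 5).
But 341 mod 5 = 1 while 57 mod 5 = 2, a contradiction.
So no integer satisfies both congruences.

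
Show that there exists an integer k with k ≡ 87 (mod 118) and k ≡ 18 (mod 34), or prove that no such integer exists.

Both moduli are multiples of 2 = gcd(118, 34), so any solution would satisfy k ≡ 87 and k ≡ 18 modulo 2 simultaneously.
But 87 mod 2 = 1 while 18 mod 2 = 0, a contradiction.
So no integer satisfies both congruences.

No such integer exists.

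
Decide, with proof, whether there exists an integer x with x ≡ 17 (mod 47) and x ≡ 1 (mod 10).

x = 111

gcd(47, 10) = 1, so the Chinese Remainder Theorem guarantees exactly one residue class mod 470 satisfying both.
Any solution of the first congruence is x = 17 + 47t; substituting into the second, 47t ≡ 1 − 17 ≡ 4 (mod 10).
47 ≡ 7 (mod 10), so this reads 7t ≡ 4 (mod 10). To invert 7 modulo 10: 10 = 1·7 + 3, 7 = 2·3 + 1, 3 = 3·1 + 0, and unwinding, 1 = 7 − 2·3 = 7 − 2·(10 − 1·7) = −2·10 + 3·7. Thus 7⁻¹ ≡ 3 (mod 10).
Multiplying by 3: t ≡ 3·4 = 12 ≡ 2 (mod 10).
With t = 2: x = 17 + 47·2 = 111.
Indeed 111 ≡ 17 (mod 47) and 111 ≡ 1 (mod 10).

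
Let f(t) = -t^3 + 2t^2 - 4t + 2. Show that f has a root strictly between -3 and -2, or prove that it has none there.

f(-3) = 59 and f(-2) = 26, both positive.
The derivative f'(t) = -3t^2 + 4t - 4 is a quadratic with discriminant 4² − 4·(-3)·(-4) = -32 < 0; it never vanishes, so it is always negative (sign of the leading coefficient).
So f is strictly decreasing; between -3 and -2 its values lie between f(-3) = 59 and f(-2) = 26, all positive. Therefore f has no root in (-3, -2).

No.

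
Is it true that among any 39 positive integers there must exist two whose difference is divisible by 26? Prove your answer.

True.

There are exactly 26 possible remainders on division by 26.
With 39 integers and only 26 classes, the pigeonhole principle forces two of them, say a and b, into the same class.
Equal remainders mean a − b ≡ 0 (mod 26), so 26 divides their difference.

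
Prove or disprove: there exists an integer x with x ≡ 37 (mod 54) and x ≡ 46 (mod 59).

x = 577

The moduli 54 and 59 are coprime, so by the Chinese Remainder Theorem a unique solution modulo 3186 exists.
Write x = 37 + 54t and require 37 + 54t ≡ 46 (mod 59), i.e. 54t ≡ 9 (mod 59).
Note 54·47 = 2538 ≡ 1 (mod 59) (as 2538 − 1 = 43·59), so 54⁻¹ ≡ 47.
Therefore t ≡ 47·9 = 423 ≡ 10 (mod 59).
Taking t = 10 gives x = 37 + 54·10 = 577.
Check: 577 mod 54 = 37, 577 mod 59 = 46. ✓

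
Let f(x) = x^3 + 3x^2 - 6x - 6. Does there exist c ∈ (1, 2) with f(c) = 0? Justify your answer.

Yes, f has a root in the interval.

f(1) = -8 and f(2) = 2, which have opposite signs.
As a polynomial, f is continuous on every closed interval.
The Intermediate Value Theorem then guarantees some c ∈ (1, 2) with f(c) = 0.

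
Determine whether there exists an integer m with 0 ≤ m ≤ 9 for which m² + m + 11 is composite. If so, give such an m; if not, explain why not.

The values for m = 0, 1, …, 9 are 11, 13, 17, 23, 31, 41, 53, 67, 83, 101, and each of these is prime.
So no value in the range makes the expression composite.

No such integer m in that range exists.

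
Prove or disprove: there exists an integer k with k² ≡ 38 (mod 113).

113 is prime, so by Euler's criterion 38 is a square mod 113 iff 38^((113−1)/2) = 38^56 ≡ 1 (mod 113).
Squaring successively (mod 113): 38^2 = 1444 ≡ 88; 38^4 ≡ 88² = 7744 ≡ 60; 38^8 ≡ 60² = 3600 ≡ 97; 38^16 ≡ 97² = 9409 ≡ 30; 38^32 ≡ 30² = 900 ≡ 109.
Since 56 = 32 + 16 + 8, 38^56 ≡ 109 · 30 · 97; multiplying out mod 113: 109·30 = 3270 ≡ 106, then 106·97 = 10282 ≡ 112. Thus 38^56 ≡ 112 ≡ −1 (mod 113).
The value −1 means 38 is a non-residue modulo 113, so k² ≡ 38 (mod 113) is impossible.

No such integer exists.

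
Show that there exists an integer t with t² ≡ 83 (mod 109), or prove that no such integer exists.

t = 44

Take t = 44. Then 44² = 1936 = 17·109 + 83, so 44² ≡ 83 (mod 109).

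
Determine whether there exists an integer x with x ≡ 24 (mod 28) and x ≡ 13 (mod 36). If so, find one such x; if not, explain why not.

Reduce both congruences modulo 4, which divides 28 and 36: they say x ≡ 24 (mod 4) and x ≡ 13 (mod 4).
These are incompatible: 24 − 13 = 11 is not divisible by 4.
Therefore no such x exists.

No such integer exists.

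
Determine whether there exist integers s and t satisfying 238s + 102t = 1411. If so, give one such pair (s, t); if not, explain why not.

gcd(238, 102) = 34, so every integer of the form 238s + 102t is a multiple of 34.
However 1411 leaves remainder 17 on division by 34.
So the equation is unsolvable over ℤ.

There are no such integers.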